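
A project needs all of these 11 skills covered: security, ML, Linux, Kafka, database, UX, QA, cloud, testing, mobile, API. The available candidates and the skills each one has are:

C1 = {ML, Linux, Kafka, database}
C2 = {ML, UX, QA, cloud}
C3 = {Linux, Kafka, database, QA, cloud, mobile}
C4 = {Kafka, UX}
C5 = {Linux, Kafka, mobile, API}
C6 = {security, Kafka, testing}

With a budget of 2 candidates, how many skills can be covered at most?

Choosing C2, C3 covers {ML, Linux, Kafka, database, UX, QA, cloud, mobile} — 8 skills.
No choice of 2 candidates does better; here security, testing, API are left uncovered.

8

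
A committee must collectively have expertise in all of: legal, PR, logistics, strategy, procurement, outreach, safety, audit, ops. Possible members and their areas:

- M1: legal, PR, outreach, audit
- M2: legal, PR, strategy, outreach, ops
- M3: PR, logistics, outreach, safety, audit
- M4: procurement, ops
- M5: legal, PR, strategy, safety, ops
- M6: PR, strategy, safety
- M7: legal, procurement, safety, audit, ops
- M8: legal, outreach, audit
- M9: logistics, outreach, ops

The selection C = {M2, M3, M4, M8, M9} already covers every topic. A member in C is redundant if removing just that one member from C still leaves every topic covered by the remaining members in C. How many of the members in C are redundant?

Drop M2: strategy uncovered — not redundant.
Drop M3: safety uncovered — not redundant.
Drop M4: procurement uncovered — not redundant.
Drop M8: the rest still cover every topic — redundant.
Drop M9: the rest still cover every topic — redundant.
2 redundant: M8, M9.

2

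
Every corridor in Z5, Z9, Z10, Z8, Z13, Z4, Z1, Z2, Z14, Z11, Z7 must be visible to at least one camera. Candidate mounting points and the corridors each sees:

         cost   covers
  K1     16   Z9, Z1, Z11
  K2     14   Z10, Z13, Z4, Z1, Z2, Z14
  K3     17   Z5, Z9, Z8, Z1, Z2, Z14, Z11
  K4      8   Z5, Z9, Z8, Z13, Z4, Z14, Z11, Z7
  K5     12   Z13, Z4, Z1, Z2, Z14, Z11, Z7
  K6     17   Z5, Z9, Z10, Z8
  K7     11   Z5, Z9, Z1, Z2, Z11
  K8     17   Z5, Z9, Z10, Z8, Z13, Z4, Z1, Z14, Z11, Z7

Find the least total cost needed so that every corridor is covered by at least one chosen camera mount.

22

K2, K4 cover every corridor at cost 14 + 8 = 22.
Any cover uses at least 2 camera mounts; among all covering selections none totals below 22.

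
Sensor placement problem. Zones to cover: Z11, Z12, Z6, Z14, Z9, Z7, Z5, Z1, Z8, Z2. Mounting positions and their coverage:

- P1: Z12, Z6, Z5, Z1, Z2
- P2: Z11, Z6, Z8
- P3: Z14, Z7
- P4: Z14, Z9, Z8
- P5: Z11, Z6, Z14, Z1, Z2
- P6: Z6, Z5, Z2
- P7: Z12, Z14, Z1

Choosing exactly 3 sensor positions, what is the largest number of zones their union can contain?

9

Choosing P1, P2, P3 covers {Z11, Z12, Z6, Z14, Z7, Z5, Z1, Z8, Z2} — 9 zones.
No choice of 3 sensor positions does better; here Z9 is left uncovered.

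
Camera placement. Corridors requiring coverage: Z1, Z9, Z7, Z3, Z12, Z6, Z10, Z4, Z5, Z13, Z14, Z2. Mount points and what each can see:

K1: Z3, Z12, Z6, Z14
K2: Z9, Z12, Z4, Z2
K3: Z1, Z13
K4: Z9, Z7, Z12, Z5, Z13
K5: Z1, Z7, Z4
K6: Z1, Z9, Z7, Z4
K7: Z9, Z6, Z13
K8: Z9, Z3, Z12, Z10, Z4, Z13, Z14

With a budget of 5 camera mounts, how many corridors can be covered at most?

Choosing K1, K2, K3, K4, K8 covers {Z1, Z9, Z7, Z3, Z12, Z6, Z10, Z4, Z5, Z13, Z14, Z2} — 12 corridors.
That is all 12 corridors.

12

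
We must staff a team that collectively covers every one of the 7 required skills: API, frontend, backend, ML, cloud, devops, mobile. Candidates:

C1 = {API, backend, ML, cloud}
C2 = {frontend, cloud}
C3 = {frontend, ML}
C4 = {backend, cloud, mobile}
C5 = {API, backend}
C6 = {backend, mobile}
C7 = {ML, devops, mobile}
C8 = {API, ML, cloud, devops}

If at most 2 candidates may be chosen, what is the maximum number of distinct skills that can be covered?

6

Choosing C1, C7 covers {API, backend, ML, cloud, devops, mobile} — 6 skills.
No choice of 2 candidates does better; here frontend is left uncovered.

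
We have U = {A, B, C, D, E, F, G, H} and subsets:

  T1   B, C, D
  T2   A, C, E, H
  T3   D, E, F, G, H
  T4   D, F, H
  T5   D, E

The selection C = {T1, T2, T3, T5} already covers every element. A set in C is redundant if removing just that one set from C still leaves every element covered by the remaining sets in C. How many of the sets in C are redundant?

Drop T1: B uncovered — not redundant.
Drop T2: A uncovered — not redundant.
Drop T3: F, G uncovered — not redundant.
Drop T5: the rest still cover every element — redundant.
1 redundant: T5.

1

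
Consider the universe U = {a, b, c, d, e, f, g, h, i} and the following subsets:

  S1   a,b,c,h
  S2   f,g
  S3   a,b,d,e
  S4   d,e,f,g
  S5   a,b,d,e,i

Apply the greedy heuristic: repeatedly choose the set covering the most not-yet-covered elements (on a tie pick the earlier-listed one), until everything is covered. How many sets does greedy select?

Pick 1: S5 covers 5 new elements (a, b, d, e, i).
Pick 2: S1 covers 2 new elements (c, h).
Pick 3: S2 covers 2 new elements (f, g).
Greedy uses 3 sets.

3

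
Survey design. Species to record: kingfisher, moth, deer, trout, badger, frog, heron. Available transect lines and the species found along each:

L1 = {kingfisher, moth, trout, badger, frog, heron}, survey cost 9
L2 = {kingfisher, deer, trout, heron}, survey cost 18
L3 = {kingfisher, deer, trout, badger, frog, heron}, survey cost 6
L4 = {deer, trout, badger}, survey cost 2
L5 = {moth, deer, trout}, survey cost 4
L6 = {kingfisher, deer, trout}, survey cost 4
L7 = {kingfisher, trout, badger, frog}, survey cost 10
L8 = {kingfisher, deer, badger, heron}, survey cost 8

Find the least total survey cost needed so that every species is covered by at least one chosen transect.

L3, L5 cover every species at survey cost 6 + 4 = 10.
Any cover uses at least 2 transects; among all covering selections none totals below 10.

10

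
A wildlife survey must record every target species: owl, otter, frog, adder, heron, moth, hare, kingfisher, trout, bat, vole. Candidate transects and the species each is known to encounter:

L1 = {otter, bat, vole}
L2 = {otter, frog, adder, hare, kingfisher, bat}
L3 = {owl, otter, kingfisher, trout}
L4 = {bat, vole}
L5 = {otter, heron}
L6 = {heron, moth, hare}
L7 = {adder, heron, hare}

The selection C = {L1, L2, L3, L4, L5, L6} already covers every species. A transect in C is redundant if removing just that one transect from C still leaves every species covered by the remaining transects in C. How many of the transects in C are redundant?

Drop L1: the rest still cover every species — redundant.
Drop L2: frog, adder uncovered — not redundant.
Drop L3: owl, trout uncovered — not redundant.
Drop L4: the rest still cover every species — redundant.
Drop L5: the rest still cover every species — redundant.
Drop L6: moth uncovered — not redundant.
3 redundant: L1, L4, L5.

3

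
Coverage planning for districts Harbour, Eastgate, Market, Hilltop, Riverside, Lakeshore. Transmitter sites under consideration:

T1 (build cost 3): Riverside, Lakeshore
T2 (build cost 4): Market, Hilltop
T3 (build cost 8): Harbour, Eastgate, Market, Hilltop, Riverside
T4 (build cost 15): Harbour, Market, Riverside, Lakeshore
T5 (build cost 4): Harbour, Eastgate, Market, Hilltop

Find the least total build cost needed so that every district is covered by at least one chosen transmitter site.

T1, T5 cover every district at build cost 3 + 4 = 7.
Any cover uses at least 2 transmitter sites; among all covering selections none totals below 7.

7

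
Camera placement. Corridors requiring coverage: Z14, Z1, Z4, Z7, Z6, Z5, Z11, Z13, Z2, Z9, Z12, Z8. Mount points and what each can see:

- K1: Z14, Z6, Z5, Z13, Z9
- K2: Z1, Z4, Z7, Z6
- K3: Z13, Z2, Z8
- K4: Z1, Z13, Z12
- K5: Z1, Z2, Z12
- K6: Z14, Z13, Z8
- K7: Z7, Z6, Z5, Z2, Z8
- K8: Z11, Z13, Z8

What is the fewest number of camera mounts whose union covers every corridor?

K1, K2, K5, K8 together cover {Z14, Z1, Z4, Z7, Z6, Z5, Z11, Z13, Z2, Z9, Z12, Z8} — every corridor.
No 3 of the 8 camera mounts cover everything (all 56 triples fall short), so 4 is minimum.

4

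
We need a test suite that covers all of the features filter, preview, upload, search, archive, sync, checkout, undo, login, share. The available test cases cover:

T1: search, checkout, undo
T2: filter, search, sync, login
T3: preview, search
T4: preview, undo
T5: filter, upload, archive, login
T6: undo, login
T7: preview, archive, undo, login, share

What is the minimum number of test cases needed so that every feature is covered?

4

T1, T2, T5, T7 together cover {filter, preview, upload, search, archive, sync, checkout, undo, login, share} — every feature.
No 3 of the 7 test cases cover everything (all 35 triples fall short), so 4 is minimum.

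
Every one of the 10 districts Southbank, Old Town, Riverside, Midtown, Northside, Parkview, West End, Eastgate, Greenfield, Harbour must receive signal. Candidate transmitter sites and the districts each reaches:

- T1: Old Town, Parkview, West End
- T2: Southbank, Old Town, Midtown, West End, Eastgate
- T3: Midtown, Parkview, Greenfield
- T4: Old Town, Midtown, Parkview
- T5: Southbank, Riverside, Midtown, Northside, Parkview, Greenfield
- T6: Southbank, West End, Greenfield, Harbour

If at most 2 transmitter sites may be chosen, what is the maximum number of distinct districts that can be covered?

9

Choosing T2, T5 covers {Southbank, Old Town, Riverside, Midtown, Northside, Parkview, West End, Eastgate, Greenfield} — 9 districts.
No choice of 2 transmitter sites does better; here Harbour is left uncovered.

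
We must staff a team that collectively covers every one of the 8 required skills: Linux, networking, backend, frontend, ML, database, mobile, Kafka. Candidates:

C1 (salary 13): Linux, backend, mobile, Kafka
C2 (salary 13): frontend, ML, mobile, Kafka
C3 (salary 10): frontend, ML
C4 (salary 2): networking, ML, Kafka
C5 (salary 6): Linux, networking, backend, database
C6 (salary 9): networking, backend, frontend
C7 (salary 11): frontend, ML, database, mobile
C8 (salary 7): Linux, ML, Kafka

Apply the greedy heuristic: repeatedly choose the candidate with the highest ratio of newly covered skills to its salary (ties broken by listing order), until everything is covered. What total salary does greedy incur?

Pick 1: C4 adds 3 new (networking, ML, Kafka) at salary 2 (ratio 3/2).
Pick 2: C5 adds 3 new (Linux, backend, database) at salary 6 (ratio 3/6).
Pick 3: C7 adds 2 new (frontend, mobile) at salary 11 (ratio 2/11).
Greedy total salary: 2 + 6 + 11 = 19.

19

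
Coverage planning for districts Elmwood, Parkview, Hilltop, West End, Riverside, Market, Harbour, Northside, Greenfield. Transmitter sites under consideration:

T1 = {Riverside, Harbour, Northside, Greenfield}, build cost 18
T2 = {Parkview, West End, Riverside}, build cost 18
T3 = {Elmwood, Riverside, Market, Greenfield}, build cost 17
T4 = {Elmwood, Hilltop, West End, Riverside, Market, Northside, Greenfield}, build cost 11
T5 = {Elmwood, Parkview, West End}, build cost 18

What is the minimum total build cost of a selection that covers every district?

47

T1, T2, T4 cover every district at build cost 18 + 18 + 11 = 47.
Any cover uses at least 3 transmitter sites; among all covering selections none totals below 47.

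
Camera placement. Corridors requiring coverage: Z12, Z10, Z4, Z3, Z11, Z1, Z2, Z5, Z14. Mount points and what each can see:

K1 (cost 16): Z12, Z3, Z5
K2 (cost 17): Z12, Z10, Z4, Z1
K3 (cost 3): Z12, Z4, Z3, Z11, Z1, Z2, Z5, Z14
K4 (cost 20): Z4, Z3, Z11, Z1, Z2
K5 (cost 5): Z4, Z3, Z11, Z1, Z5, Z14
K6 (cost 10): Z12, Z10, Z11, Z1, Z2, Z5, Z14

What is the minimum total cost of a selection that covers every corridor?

13

K3, K6 cover every corridor at cost 3 + 10 = 13.
Any cover uses at least 2 camera mounts; among all covering selections none totals below 13.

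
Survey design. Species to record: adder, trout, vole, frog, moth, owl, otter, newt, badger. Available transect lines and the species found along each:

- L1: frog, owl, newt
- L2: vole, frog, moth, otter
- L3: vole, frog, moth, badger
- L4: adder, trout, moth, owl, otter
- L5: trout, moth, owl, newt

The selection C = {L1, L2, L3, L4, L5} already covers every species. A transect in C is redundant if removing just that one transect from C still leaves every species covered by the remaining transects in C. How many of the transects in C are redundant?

3

Drop L1: the rest still cover every species — redundant.
Drop L2: the rest still cover every species — redundant.
Drop L3: badger uncovered — not redundant.
Drop L4: adder uncovered — not redundant.
Drop L5: the rest still cover every species — redundant.
3 redundant: L1, L2, L5.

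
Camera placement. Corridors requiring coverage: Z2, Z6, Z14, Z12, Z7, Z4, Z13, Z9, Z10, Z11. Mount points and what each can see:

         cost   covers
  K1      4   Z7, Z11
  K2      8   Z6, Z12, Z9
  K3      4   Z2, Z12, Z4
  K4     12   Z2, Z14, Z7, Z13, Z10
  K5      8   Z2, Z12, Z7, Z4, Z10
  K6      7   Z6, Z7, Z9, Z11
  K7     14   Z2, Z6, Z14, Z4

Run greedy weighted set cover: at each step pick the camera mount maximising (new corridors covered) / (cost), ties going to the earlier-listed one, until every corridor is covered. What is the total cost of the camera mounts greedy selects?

23

Pick 1: K3 adds 3 new (Z2, Z12, Z4) at cost 4 (ratio 3/4).
Pick 2: K6 adds 4 new (Z6, Z7, Z9, Z11) at cost 7 (ratio 4/7).
Pick 3: K4 adds 3 new (Z14, Z13, Z10) at cost 12 (ratio 3/12).
Greedy total cost: 4 + 7 + 12 = 23.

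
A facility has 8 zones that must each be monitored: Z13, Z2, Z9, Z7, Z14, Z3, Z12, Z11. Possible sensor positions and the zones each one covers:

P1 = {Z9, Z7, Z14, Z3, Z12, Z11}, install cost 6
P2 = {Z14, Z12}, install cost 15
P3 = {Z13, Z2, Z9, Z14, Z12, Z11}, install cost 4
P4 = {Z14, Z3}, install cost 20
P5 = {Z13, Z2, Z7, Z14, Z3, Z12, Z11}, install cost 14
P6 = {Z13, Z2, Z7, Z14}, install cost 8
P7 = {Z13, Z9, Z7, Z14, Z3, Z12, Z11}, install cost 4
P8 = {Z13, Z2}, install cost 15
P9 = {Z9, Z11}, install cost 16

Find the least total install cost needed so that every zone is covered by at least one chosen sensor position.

8

P3, P7 cover every zone at install cost 4 + 4 = 8.
Any cover uses at least 2 sensor positions; among all covering selections none totals below 8.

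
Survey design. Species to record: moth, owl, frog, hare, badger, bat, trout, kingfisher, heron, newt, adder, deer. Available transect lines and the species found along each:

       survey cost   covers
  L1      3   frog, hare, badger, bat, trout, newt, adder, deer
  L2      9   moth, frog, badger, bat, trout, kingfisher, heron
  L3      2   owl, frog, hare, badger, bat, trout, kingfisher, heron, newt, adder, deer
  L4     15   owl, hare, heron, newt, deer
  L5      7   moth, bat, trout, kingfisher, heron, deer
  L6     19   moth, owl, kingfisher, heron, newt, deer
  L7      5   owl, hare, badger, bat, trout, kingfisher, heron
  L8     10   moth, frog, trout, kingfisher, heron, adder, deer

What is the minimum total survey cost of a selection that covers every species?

9

L3, L5 cover every species at survey cost 2 + 7 = 9.
Any cover uses at least 2 transects; among all covering selections none totals below 9.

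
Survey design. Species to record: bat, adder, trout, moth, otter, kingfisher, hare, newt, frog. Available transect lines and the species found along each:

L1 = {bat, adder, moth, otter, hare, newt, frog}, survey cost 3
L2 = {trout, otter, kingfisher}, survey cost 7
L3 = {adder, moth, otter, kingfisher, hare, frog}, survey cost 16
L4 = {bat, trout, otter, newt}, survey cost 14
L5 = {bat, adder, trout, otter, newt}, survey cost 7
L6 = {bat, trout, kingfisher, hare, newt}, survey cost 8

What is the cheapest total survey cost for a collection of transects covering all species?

L1, L2 cover every species at survey cost 3 + 7 = 10.
Any cover uses at least 2 transects; among all covering selections none totals below 10.

10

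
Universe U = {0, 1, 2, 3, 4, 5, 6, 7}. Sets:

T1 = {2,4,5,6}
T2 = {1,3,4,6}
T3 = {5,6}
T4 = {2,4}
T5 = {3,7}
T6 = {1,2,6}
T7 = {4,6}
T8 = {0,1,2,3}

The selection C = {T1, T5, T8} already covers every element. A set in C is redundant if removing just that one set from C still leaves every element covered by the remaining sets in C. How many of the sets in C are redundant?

0

Drop T1: 4, 5, 6 uncovered — not redundant.
Drop T5: 7 uncovered — not redundant.
Drop T8: 0, 1 uncovered — not redundant.
None of the sets in C is redundant.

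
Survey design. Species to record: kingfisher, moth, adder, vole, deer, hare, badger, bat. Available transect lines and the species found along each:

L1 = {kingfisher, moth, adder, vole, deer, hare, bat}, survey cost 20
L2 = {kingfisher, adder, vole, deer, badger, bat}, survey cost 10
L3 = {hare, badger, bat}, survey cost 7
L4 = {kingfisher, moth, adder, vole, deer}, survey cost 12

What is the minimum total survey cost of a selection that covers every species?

L3, L4 cover every species at survey cost 7 + 12 = 19.
Any cover uses at least 2 transects; among all covering selections none totals below 19.

19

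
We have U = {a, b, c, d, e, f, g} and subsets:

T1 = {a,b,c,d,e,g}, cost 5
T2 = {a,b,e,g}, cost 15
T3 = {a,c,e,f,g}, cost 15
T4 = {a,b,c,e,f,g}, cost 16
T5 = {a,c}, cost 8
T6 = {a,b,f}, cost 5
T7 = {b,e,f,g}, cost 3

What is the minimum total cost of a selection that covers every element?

T1, T7 cover every element at cost 5 + 3 = 8.
Any cover uses at least 2 sets; among all covering selections none totals below 8.

8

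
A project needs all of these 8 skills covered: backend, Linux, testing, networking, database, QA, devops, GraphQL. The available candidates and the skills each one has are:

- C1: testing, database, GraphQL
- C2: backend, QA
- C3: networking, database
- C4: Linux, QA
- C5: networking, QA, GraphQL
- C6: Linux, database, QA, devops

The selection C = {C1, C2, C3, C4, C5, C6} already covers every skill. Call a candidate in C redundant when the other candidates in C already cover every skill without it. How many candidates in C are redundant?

Drop C1: testing uncovered — not redundant.
Drop C2: backend uncovered — not redundant.
Drop C3: the rest still cover every skill — redundant.
Drop C4: the rest still cover every skill — redundant.
Drop C5: the rest still cover every skill — redundant.
Drop C6: devops uncovered — not redundant.
3 redundant: C3, C4, C5.

3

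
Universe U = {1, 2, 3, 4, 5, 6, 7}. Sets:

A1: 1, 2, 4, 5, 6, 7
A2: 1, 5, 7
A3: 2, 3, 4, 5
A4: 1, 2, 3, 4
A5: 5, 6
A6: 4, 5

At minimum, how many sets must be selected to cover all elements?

A1, A3 together cover {1, 2, 3, 4, 5, 6, 7} — every element.
No single set contains all 7 elements, so 2 is optimal.

2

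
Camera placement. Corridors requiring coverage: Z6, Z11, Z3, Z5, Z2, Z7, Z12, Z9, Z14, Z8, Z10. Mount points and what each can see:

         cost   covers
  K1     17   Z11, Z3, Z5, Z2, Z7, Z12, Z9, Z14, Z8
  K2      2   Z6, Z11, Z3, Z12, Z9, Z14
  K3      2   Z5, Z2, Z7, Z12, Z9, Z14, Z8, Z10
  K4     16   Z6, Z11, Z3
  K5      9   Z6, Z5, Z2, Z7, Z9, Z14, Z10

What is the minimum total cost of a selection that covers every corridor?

4

K2, K3 cover every corridor at cost 2 + 2 = 4.
Any cover uses at least 2 camera mounts; among all covering selections none totals below 4.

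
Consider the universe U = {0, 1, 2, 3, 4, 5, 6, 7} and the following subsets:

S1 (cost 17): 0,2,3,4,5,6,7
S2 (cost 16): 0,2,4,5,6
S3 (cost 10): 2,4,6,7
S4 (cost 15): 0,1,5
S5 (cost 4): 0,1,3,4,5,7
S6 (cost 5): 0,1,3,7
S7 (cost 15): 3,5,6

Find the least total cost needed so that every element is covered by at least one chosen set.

S3, S5 cover every element at cost 10 + 4 = 14.
Any cover uses at least 2 sets; among all covering selections none totals below 14.

14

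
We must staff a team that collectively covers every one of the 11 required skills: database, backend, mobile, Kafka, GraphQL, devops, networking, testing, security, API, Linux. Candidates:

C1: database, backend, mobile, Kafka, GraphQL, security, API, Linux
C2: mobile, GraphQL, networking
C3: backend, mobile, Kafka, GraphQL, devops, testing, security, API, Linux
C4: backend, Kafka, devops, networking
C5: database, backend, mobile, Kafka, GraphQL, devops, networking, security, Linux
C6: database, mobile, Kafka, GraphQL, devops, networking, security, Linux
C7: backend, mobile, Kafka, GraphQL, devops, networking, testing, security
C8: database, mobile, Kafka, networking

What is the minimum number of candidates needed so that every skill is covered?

C1, C7 together cover {database, backend, mobile, Kafka, GraphQL, devops, networking, testing, security, API, Linux} — every skill.
No single candidate contains all 11 skills, so 2 is optimal.

2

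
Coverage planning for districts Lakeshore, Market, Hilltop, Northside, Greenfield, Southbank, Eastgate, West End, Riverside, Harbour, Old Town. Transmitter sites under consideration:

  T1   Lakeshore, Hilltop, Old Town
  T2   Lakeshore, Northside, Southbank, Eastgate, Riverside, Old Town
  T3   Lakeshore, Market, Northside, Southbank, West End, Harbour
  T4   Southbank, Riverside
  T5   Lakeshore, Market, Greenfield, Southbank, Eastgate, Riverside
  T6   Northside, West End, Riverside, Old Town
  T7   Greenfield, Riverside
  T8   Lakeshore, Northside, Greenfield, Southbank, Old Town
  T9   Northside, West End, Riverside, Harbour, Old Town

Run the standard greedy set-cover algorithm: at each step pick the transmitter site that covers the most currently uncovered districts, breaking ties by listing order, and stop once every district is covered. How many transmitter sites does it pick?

Pick 1: T2 covers 6 new districts (Lakeshore, Northside, Southbank, Eastgate, Riverside, Old Town).
Pick 2: T3 covers 3 new districts (Market, West End, Harbour).
Pick 3: T1 covers 1 new districts (Hilltop).
Pick 4: T5 covers 1 new districts (Greenfield).
Greedy uses 4 transmitter sites. (The true minimum is 3.)

4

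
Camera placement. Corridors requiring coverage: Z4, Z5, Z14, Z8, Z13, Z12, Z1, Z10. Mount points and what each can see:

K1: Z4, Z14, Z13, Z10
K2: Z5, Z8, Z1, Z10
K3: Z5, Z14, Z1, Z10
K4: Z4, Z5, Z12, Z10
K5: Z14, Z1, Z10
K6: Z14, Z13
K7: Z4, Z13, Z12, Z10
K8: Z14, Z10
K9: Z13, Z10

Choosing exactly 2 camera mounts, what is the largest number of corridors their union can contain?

7

Choosing K1, K2 covers {Z4, Z5, Z14, Z8, Z13, Z1, Z10} — 7 corridors.
No choice of 2 camera mounts does better; here Z12 is left uncovered.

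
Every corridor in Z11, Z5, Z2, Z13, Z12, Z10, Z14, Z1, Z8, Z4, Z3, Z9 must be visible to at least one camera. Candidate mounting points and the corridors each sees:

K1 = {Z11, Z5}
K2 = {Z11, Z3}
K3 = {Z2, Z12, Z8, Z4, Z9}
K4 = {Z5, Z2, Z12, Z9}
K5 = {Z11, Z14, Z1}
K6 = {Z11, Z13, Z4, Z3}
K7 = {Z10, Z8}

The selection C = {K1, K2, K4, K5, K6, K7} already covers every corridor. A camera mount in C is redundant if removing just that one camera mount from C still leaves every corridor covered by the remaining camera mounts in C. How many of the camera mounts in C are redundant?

2

Drop K1: the rest still cover every corridor — redundant.
Drop K2: the rest still cover every corridor — redundant.
Drop K4: Z2, Z12, Z9 uncovered — not redundant.
Drop K5: Z14, Z1 uncovered — not redundant.
Drop K6: Z13, Z4 uncovered — not redundant.
Drop K7: Z10, Z8 uncovered — not redundant.
2 redundant: K1, K2.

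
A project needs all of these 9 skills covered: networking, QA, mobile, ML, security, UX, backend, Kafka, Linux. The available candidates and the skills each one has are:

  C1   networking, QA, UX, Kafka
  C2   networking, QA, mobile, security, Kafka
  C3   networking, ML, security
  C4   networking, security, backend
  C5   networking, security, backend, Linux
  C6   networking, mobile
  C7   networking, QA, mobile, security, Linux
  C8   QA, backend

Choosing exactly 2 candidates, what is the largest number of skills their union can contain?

7

Choosing C1, C5 covers {networking, QA, security, UX, backend, Kafka, Linux} — 7 skills.
No choice of 2 candidates does better; here mobile, ML are left uncovered.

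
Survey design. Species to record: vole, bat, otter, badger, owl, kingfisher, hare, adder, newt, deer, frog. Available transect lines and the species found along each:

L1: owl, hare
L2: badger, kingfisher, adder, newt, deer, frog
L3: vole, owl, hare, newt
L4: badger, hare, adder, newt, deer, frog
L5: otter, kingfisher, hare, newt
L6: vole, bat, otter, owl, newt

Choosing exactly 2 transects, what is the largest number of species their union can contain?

Choosing L2, L6 covers {vole, bat, otter, badger, owl, kingfisher, adder, newt, deer, frog} — 10 species.
No choice of 2 transects does better; here hare is left uncovered.

10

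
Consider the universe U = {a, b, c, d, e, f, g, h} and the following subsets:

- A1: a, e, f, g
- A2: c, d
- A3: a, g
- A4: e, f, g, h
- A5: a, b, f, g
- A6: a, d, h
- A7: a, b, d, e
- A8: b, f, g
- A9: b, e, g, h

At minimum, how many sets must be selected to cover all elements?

3

A1, A2, A9 together cover {a, b, c, d, e, f, g, h} — every element.
No 2 of the 9 sets cover everything (all 36 pairs fall short), so 3 is minimum.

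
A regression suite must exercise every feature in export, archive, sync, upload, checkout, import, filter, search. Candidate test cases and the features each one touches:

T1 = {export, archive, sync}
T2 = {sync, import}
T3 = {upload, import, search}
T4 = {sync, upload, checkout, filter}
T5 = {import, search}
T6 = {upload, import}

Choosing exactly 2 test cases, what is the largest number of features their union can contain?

Choosing T1, T3 covers {export, archive, sync, upload, import, search} — 6 features.
No choice of 2 test cases does better; here checkout, filter are left uncovered.

6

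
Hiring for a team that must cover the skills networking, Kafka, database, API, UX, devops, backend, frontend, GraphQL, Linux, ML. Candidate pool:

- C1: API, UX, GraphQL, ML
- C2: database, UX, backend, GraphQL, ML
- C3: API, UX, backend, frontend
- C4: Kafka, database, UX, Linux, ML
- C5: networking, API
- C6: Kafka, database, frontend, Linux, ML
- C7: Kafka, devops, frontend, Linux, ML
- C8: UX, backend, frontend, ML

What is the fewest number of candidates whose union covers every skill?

C2, C5, C7 together cover {networking, Kafka, database, API, UX, devops, backend, frontend, GraphQL, Linux, ML} — every skill.
No 2 of the 8 candidates cover everything (all 28 pairs fall short), so 3 is minimum.

3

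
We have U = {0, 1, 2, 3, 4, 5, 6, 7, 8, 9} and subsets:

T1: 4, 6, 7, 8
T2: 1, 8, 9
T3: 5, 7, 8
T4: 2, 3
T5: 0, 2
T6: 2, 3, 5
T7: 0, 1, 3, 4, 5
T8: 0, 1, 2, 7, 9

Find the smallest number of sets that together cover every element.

T1, T6, T8 together cover {0, 1, 2, 3, 4, 5, 6, 7, 8, 9} — every element.
No 2 of the 8 sets cover everything (all 28 pairs fall short), so 3 is minimum.

3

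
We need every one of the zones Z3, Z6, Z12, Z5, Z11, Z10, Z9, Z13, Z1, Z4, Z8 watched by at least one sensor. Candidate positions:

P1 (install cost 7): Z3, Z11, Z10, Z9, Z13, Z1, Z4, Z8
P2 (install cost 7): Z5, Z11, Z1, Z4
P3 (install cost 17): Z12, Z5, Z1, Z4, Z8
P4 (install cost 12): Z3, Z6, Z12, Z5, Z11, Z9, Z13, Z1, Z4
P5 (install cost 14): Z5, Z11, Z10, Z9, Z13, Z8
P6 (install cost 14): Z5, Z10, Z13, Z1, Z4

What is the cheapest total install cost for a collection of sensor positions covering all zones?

P1, P4 cover every zone at install cost 7 + 12 = 19.
Any cover uses at least 2 sensor positions; among all covering selections none totals below 19.

19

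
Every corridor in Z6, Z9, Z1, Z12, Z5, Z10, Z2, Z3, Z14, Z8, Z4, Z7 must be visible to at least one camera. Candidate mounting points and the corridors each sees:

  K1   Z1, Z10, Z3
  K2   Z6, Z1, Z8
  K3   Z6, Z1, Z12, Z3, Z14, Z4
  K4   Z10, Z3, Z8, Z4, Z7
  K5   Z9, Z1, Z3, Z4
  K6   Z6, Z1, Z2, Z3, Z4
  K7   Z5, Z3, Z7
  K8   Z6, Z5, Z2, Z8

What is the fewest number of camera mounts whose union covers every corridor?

K3, K4, K5, K8 together cover {Z6, Z9, Z1, Z12, Z5, Z10, Z2, Z3, Z14, Z8, Z4, Z7} — every corridor.
No 3 of the 8 camera mounts cover everything (all 56 triples fall short), so 4 is minimum.

4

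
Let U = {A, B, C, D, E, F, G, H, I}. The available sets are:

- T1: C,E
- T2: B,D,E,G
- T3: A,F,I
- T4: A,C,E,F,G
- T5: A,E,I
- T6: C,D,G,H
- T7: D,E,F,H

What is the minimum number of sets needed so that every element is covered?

3

T2, T3, T6 together cover {A, B, C, D, E, F, G, H, I} — every element.
No 2 of the 7 sets cover everything (all 21 pairs fall short), so 3 is minimum.
Greedy (largest uncovered first) would take T4, T2, T3, T6 — 4 sets — but 3 suffice.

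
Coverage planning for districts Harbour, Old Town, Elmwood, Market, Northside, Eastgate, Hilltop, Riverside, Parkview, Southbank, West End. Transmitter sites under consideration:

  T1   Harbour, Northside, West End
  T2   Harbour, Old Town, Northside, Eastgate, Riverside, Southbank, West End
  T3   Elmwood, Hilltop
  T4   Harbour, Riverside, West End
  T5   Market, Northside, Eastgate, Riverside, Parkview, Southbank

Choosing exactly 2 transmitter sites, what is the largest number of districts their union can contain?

Choosing T2, T3 covers {Harbour, Old Town, Elmwood, Northside, Eastgate, Hilltop, Riverside, Southbank, West End} — 9 districts.
No choice of 2 transmitter sites does better; here Market, Parkview are left uncovered.

9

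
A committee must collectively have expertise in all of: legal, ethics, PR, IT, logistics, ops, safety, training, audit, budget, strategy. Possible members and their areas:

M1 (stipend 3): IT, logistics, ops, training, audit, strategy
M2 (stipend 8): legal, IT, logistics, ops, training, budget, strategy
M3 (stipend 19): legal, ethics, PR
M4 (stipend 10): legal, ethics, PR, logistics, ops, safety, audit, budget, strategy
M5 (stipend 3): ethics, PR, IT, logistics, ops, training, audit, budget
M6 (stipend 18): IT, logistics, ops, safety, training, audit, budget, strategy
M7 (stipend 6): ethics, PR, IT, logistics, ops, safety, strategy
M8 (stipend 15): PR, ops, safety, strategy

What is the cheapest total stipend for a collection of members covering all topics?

13

M1, M4 cover every topic at stipend 3 + 10 = 13.
Any cover uses at least 2 members; among all covering selections none totals below 13.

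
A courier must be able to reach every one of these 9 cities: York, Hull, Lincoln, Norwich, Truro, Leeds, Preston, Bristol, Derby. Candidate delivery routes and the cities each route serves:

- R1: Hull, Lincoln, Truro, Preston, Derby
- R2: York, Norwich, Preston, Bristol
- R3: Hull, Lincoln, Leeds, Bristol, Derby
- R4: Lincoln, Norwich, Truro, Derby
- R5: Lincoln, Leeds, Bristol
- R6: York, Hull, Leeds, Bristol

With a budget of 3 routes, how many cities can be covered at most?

Choosing R1, R2, R3 covers {York, Hull, Lincoln, Norwich, Truro, Leeds, Preston, Bristol, Derby} — 9 cities.
That is all 9 cities.

9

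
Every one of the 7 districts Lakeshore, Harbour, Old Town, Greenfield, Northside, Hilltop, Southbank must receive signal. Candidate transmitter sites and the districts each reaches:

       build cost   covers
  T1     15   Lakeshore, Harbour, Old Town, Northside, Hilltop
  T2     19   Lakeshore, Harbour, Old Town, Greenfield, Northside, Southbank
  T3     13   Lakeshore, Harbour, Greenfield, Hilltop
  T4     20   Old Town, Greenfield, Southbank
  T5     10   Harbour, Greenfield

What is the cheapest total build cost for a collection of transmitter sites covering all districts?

32

T2, T3 cover every district at build cost 19 + 13 = 32.
Any cover uses at least 2 transmitter sites; among all covering selections none totals below 32.
Greedy by coverage-per-build cost would pick T1, T2 for 34 — worse than the optimum 32.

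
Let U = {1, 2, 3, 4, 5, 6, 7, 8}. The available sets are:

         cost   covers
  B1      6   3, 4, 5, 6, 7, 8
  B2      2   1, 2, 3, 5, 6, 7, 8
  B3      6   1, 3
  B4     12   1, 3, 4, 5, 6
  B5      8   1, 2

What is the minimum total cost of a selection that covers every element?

B1, B2 cover every element at cost 6 + 2 = 8.
Any cover uses at least 2 sets; among all covering selections none totals below 8.

8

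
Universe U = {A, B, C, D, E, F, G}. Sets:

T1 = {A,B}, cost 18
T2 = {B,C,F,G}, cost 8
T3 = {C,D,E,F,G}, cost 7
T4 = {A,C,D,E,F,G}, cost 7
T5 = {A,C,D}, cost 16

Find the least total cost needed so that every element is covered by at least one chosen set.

T2, T4 cover every element at cost 8 + 7 = 15.
Any cover uses at least 2 sets; among all covering selections none totals below 15.

15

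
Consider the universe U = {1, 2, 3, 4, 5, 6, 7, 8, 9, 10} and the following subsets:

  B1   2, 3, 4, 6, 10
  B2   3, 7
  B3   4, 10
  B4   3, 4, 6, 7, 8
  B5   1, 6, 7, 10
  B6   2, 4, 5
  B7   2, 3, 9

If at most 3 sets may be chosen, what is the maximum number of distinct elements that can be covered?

Choosing B4, B5, B6 covers {1, 2, 3, 4, 5, 6, 7, 8, 10} — 9 elements.
No choice of 3 sets does better; here 9 is left uncovered.

9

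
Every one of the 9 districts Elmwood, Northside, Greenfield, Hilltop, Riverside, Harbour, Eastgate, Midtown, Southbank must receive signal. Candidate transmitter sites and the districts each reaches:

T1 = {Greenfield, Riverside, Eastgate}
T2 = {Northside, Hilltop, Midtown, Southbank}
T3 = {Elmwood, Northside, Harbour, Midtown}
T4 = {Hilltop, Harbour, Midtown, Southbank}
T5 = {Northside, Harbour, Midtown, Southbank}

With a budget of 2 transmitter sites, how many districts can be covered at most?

Choosing T1, T2 covers {Northside, Greenfield, Hilltop, Riverside, Eastgate, Midtown, Southbank} — 7 districts.
No choice of 2 transmitter sites does better; here Elmwood, Harbour are left uncovered.

7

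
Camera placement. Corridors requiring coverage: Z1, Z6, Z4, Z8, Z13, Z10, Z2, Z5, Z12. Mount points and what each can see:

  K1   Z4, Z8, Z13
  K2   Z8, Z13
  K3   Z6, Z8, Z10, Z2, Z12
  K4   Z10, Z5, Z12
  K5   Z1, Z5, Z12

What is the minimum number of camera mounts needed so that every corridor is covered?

K1, K3, K5 together cover {Z1, Z6, Z4, Z8, Z13, Z10, Z2, Z5, Z12} — every corridor.
No 2 of the 5 camera mounts cover everything (all 10 pairs fall short), so 3 is minimum.

3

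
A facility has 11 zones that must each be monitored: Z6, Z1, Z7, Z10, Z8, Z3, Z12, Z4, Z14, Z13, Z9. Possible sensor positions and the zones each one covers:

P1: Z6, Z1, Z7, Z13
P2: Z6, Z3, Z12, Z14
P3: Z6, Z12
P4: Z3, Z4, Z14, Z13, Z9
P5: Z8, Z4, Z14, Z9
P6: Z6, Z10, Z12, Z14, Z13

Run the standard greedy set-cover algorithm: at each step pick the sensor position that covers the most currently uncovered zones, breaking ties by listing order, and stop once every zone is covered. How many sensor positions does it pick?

Pick 1: P4 covers 5 new zones (Z3, Z4, Z14, Z13, Z9).
Pick 2: P1 covers 3 new zones (Z6, Z1, Z7).
Pick 3: P6 covers 2 new zones (Z10, Z12).
Pick 4: P5 covers 1 new zones (Z8).
Greedy uses 4 sensor positions.

4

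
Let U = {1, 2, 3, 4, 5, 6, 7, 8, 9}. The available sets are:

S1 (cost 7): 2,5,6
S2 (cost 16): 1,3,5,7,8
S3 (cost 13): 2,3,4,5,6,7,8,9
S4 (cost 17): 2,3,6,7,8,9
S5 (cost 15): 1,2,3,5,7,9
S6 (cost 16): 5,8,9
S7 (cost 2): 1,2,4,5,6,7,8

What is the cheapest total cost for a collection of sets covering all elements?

S3, S7 cover every element at cost 13 + 2 = 15.
Any cover uses at least 2 sets; among all covering selections none totals below 15.

15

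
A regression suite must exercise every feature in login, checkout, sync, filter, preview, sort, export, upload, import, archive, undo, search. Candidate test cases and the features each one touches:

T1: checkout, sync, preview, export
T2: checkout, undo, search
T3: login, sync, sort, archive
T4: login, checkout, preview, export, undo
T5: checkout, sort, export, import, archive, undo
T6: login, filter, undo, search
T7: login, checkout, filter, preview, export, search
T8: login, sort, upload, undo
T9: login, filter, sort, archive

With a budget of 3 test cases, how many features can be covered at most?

11

Choosing T1, T5, T6 covers {login, checkout, sync, filter, preview, sort, export, import, archive, undo, search} — 11 features.
No choice of 3 test cases does better; here upload is left uncovered.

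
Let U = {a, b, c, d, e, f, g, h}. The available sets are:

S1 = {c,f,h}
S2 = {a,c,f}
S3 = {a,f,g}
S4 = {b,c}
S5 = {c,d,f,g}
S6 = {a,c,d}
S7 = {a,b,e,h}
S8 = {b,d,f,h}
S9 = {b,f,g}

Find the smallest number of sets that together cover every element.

2

S5, S7 together cover {a, b, c, d, e, f, g, h} — every element.
No single set contains all 8 elements, so 2 is optimal.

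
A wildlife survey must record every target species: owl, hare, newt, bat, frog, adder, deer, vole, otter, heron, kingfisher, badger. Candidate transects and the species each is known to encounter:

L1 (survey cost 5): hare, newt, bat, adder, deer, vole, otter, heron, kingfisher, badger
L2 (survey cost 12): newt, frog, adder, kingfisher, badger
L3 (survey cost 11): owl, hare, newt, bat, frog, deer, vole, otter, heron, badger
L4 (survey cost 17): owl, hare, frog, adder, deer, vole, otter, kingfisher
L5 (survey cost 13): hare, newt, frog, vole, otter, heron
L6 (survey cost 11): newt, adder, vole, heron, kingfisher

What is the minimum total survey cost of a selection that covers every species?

16

L1, L3 cover every species at survey cost 5 + 11 = 16.
Any cover uses at least 2 transects; among all covering selections none totals below 16.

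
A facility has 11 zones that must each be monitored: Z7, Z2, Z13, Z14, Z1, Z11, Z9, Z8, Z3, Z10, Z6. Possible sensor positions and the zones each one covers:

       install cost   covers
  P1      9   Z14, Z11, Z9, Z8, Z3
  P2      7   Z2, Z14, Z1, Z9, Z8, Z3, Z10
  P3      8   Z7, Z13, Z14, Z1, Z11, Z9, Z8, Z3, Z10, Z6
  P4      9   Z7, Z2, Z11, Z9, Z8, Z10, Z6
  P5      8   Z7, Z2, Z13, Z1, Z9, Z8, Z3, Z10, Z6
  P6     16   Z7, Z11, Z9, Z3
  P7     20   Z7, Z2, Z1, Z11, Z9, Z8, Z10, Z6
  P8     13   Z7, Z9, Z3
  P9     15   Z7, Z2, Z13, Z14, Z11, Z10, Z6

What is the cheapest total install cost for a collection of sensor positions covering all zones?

P2, P3 cover every zone at install cost 7 + 8 = 15.
Any cover uses at least 2 sensor positions; among all covering selections none totals below 15.

15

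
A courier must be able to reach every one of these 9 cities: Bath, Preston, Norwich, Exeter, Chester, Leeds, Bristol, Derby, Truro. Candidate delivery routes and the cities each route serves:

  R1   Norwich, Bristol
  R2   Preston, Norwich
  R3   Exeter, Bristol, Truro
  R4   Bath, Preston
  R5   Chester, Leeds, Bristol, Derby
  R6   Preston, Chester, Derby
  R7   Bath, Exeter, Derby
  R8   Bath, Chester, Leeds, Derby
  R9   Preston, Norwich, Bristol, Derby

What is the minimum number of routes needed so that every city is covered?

3

R2, R3, R8 together cover {Bath, Preston, Norwich, Exeter, Chester, Leeds, Bristol, Derby, Truro} — every city.
No 2 of the 9 routes cover everything (all 36 pairs fall short), so 3 is minimum.
Greedy (largest uncovered first) would take R5, R2, R3, R4 — 4 routes — but 3 suffice.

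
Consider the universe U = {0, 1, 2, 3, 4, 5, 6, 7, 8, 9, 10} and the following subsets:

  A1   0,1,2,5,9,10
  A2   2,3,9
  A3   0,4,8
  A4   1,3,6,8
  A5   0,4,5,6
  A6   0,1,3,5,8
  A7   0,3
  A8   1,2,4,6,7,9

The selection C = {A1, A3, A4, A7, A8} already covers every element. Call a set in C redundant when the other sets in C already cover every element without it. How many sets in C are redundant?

3

Drop A1: 5, 10 uncovered — not redundant.
Drop A3: the rest still cover every element — redundant.
Drop A4: the rest still cover every element — redundant.
Drop A7: the rest still cover every element — redundant.
Drop A8: 7 uncovered — not redundant.
3 redundant: A3, A4, A7.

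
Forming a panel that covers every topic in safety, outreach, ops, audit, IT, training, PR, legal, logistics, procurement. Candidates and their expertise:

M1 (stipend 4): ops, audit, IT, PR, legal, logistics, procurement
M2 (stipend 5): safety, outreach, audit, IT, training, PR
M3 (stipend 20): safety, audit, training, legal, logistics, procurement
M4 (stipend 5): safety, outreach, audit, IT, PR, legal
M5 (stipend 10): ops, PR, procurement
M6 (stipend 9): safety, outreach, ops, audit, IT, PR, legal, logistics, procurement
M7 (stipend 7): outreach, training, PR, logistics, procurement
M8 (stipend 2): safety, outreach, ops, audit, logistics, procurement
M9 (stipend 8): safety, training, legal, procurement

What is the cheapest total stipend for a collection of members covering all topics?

9

M1, M2 cover every topic at stipend 4 + 5 = 9.
Any cover uses at least 2 members; among all covering selections none totals below 9.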